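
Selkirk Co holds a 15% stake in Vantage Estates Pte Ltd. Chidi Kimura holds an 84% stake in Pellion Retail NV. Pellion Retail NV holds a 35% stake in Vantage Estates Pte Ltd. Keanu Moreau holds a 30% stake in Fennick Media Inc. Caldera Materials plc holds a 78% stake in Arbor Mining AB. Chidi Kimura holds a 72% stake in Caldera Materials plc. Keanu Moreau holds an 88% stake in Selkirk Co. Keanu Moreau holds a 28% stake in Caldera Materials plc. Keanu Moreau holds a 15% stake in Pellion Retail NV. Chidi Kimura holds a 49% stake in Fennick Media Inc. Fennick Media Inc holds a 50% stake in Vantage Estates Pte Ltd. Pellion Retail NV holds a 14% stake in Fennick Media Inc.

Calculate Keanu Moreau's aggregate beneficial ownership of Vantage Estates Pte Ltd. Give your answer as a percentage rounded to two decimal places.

Keanu reaches Vantage along 4 paths.
Via Pellion: 15% × 35% = 5.25%.
Via Fennick: 30% × 50% = 15%.
Via Pellion → Fennick: 15% × 14% × 50% = 1.05%.
Via Selkirk: 88% × 15% = 13.2%.
Total: 5.25% + 15% + 1.05% + 13.2% = 34.5%.
Rounded: 34.50%.

34.50%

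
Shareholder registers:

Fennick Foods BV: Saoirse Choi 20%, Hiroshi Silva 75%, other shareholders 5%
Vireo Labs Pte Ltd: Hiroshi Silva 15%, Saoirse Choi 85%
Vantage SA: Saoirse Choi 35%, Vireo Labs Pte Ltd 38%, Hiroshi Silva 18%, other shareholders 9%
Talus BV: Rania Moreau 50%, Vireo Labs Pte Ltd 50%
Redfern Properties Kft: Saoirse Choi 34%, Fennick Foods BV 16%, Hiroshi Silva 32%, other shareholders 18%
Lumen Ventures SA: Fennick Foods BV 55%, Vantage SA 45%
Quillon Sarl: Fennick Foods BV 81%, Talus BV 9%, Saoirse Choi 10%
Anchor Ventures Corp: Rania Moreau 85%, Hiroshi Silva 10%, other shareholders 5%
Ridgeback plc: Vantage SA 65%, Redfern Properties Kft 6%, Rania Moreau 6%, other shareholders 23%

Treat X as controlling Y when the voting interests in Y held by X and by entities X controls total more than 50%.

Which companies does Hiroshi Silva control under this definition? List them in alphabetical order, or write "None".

Fennick Foods BV, Lumen Ventures SA, Quillon Sarl

Hiroshi holds 75% of Fennick, so Hiroshi controls Fennick.
Fennick holds 55% of Lumen, so Hiroshi controls Lumen.
Fennick holds 81% of Quillon, so Hiroshi controls Quillon.
No other company's threshold is met.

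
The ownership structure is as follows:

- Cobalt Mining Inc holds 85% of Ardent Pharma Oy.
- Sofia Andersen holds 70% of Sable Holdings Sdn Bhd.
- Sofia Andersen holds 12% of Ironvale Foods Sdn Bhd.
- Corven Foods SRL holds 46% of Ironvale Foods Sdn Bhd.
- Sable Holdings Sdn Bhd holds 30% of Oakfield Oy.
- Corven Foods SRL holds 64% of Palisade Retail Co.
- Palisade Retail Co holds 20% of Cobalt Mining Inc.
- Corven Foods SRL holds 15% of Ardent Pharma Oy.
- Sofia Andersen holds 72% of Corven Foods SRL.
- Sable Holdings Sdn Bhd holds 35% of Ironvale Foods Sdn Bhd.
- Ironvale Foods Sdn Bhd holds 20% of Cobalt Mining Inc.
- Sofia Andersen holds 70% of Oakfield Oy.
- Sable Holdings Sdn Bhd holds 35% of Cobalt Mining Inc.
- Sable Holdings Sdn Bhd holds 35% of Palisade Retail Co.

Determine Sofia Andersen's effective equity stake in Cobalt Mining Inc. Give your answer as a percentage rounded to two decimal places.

52.54%

Sofia reaches Cobalt along 6 paths.
Via Sable: 70% × 35% = 24.5%.
Via Sable → Palisade: 70% × 35% × 20% = 4.9%.
Via Corven → Palisade: 72% × 64% × 20% = 9.216%.
Via Corven → Ironvale: 72% × 46% × 20% = 6.624%.
Via Ironvale: 12% × 20% = 2.4%.
Via Sable → Ironvale: 70% × 35% × 20% = 4.9%.
Total: 24.5% + 4.9% + 9.216% + 6.624% + 2.4% + 4.9% = 52.54%.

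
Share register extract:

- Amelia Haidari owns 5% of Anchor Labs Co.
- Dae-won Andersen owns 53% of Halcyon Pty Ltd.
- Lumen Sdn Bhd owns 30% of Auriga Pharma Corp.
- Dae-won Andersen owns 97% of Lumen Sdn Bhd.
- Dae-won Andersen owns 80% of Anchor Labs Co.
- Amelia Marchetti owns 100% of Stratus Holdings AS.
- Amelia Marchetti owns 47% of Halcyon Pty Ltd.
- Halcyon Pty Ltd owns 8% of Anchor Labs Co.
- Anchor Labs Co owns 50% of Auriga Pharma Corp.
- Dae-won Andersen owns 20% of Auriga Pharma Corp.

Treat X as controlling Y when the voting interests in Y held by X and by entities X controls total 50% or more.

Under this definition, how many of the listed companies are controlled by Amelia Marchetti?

Amelia Marchetti holds 100% of Stratus, so Amelia Marchetti controls Stratus.
No other company's threshold is met.
Amelia Marchetti controls 1 company.

1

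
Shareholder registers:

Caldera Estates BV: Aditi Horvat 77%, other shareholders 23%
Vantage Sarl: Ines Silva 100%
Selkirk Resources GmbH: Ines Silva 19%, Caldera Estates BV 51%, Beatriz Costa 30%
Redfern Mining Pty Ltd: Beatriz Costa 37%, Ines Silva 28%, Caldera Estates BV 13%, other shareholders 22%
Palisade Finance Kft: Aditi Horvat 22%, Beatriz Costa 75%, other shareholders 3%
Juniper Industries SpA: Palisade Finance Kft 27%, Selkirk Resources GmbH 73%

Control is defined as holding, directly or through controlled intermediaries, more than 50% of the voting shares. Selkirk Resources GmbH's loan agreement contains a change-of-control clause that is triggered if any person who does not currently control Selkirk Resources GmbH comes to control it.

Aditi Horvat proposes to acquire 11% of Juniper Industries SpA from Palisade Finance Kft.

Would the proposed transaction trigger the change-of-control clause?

No

The purchase adds only to Aditi's holdings (Palisade's stake shrinks), so Aditi is the only person who could newly come to control Selkirk.
Aditi holds 77% of Caldera, so Aditi controls Caldera.
Caldera holds 51% of Selkirk, so Aditi controls Selkirk.
So Aditi already controls Selkirk before the transaction.
After the purchase, Aditi holds 11% of Juniper directly, and Palisade's stake falls to 16%.
Aditi controlled Selkirk already, so this is not a new person acquiring control; every other person's position is unchanged or reduced.
No new person acquires control, so the clause is not triggered.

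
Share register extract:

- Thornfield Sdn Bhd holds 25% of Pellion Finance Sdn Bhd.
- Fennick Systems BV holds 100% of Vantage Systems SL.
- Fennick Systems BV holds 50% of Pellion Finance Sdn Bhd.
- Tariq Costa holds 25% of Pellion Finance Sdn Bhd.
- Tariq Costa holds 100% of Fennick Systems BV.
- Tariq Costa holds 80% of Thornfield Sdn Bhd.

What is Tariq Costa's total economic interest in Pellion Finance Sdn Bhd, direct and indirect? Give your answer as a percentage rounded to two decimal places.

95.00%

Tariq reaches Pellion along 3 paths.
Via Fennick: 100% × 50% = 50%.
Direct stake: 25% = 25%.
Via Thornfield: 80% × 25% = 20%.
Total: 50% + 25% + 20% = 95%.
Rounded: 95.00%.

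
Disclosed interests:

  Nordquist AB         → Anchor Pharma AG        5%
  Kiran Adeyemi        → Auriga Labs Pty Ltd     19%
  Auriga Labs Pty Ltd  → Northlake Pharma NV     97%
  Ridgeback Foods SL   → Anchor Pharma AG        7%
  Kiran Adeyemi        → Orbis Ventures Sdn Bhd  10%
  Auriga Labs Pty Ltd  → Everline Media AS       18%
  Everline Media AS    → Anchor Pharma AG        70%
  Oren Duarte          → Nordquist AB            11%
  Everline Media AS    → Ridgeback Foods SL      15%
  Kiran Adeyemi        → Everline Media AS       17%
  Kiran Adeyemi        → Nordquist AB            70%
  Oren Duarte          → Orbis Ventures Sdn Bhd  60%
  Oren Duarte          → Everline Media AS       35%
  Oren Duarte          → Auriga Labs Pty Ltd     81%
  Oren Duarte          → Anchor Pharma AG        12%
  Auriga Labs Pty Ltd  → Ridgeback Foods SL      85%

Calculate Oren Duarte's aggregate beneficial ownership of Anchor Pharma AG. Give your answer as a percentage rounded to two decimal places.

52.60%

Oren reaches Anchor along 7 paths.
Via Everline: 35% × 70% = 24.5%.
Via Auriga → Everline: 81% × 18% × 70% = 10.206%.
Via Auriga → Ridgeback: 81% × 85% × 7% = 4.8195%.
Via Everline → Ridgeback: 35% × 15% × 7% = 0.3675%.
Via Auriga → Everline → Ridgeback: 81% × 18% × 15% × 7% = 0.15309%.
Via Nordquist: 11% × 5% = 0.55%.
Direct stake: 12% = 12%.
Total: 24.5% + 10.206% + 4.8195% + 0.3675% + 0.15309% + 0.55% + 12% = 52.59609%.
Rounded: 52.60%.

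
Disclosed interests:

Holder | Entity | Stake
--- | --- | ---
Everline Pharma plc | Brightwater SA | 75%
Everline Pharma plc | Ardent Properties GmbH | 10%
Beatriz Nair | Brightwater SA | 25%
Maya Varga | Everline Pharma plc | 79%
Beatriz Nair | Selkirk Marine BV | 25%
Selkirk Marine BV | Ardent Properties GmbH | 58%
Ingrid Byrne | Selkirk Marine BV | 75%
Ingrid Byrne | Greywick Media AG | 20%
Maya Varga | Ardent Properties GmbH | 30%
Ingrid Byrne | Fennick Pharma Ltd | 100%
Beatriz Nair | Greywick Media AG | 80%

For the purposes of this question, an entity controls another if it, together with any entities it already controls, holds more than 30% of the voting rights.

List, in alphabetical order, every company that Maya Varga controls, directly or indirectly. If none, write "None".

Ardent Properties GmbH, Brightwater SA, Everline Pharma plc

Maya holds 79% of Everline, so Maya controls Everline.
Everline and Maya together hold 10% + 30% = 40% of Ardent, so Maya controls Ardent.
Everline holds 75% of Brightwater, so Maya controls Brightwater.
No other company's threshold is met.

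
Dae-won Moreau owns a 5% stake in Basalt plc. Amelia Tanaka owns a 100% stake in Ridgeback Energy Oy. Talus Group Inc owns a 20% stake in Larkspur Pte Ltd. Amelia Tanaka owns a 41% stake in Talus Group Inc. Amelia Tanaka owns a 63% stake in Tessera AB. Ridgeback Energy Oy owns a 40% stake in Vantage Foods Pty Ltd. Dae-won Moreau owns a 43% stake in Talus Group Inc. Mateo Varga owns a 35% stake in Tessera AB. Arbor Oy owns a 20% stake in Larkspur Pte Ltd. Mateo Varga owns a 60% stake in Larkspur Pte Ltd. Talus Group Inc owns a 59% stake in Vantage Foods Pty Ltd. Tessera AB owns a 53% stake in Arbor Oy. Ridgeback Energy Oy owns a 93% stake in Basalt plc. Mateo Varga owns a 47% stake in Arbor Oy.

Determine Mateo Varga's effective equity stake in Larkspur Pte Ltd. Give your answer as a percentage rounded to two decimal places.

Mateo reaches Larkspur along 3 paths.
Via Arbor: 47% × 20% = 9.4%.
Via Tessera → Arbor: 35% × 53% × 20% = 3.71%.
Direct stake: 60% = 60%.
Total: 9.4% + 3.71% + 60% = 73.11%.

73.11%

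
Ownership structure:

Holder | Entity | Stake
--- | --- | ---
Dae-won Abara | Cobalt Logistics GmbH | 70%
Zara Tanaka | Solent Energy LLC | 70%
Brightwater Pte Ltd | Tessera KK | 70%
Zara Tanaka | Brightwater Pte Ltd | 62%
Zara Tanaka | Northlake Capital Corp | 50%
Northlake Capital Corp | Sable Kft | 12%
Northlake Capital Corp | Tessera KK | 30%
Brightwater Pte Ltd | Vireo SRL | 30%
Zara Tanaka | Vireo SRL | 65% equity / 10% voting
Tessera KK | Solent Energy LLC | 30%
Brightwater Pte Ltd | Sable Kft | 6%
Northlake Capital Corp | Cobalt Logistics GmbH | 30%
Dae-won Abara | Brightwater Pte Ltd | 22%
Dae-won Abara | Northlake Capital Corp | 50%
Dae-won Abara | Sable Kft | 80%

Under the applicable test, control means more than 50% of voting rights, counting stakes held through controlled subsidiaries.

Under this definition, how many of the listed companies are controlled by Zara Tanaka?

Zara holds 62% of Brightwater, so Zara controls Brightwater.
Brightwater holds 70% of Tessera, so Zara controls Tessera.
Tessera and Zara together hold 30% + 70% = 100% of Solent, so Zara controls Solent.
No other company's threshold is met.
Zara controls 3 companies.

3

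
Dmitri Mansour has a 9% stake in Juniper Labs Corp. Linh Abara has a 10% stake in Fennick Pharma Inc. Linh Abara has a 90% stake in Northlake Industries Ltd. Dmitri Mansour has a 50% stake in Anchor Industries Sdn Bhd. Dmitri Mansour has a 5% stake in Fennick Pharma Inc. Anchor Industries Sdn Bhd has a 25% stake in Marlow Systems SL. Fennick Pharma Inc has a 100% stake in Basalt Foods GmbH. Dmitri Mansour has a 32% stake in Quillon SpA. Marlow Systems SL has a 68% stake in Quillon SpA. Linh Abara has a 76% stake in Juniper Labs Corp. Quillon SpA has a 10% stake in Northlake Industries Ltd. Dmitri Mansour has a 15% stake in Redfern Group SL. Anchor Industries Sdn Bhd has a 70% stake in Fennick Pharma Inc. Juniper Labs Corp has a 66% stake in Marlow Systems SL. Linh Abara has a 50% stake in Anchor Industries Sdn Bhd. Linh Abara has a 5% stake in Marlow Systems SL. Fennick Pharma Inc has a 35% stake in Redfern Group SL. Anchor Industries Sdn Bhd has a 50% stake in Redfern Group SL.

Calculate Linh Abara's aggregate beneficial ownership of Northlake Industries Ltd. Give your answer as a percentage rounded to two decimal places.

Linh reaches Northlake along 4 paths.
Direct stake: 90% = 90%.
Via Marlow → Quillon: 5% × 68% × 10% = 0.34%.
Via Juniper → Marlow → Quillon: 76% × 66% × 68% × 10% = 3.41088%.
Via Anchor → Marlow → Quillon: 50% × 25% × 68% × 10% = 0.85%.
Total: 90% + 0.34% + 3.41088% + 0.85% = 94.60088%.
Rounded: 94.60%.

94.60%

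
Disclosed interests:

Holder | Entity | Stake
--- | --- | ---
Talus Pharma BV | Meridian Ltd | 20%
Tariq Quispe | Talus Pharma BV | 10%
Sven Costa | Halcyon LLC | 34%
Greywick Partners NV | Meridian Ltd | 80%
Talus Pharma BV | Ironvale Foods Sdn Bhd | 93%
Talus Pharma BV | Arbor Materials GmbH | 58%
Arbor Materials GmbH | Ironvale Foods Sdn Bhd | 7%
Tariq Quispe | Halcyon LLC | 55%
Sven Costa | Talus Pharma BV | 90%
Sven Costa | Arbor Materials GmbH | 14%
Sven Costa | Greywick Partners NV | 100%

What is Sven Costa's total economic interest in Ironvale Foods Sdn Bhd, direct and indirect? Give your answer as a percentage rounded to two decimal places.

88.33%

Sven reaches Ironvale along 3 paths.
Via Arbor: 14% × 7% = 0.98%.
Via Talus → Arbor: 90% × 58% × 7% = 3.654%.
Via Talus: 90% × 93% = 83.7%.
Total: 0.98% + 3.654% + 83.7% = 88.334%.
Rounded: 88.33%.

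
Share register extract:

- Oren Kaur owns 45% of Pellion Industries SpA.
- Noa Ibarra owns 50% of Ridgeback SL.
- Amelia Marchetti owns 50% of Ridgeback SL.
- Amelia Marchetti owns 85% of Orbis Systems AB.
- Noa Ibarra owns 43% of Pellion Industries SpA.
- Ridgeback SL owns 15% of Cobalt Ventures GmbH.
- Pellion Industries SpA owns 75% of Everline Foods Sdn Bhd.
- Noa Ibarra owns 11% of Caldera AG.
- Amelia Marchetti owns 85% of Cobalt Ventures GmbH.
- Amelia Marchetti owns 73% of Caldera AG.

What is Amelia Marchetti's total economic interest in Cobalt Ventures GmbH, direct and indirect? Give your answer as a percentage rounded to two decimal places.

92.50%

Amelia reaches Cobalt along 2 paths.
Direct stake: 85% = 85%.
Via Ridgeback: 50% × 15% = 7.5%.
Total: 85% + 7.5% = 92.5%.
Rounded: 92.50%.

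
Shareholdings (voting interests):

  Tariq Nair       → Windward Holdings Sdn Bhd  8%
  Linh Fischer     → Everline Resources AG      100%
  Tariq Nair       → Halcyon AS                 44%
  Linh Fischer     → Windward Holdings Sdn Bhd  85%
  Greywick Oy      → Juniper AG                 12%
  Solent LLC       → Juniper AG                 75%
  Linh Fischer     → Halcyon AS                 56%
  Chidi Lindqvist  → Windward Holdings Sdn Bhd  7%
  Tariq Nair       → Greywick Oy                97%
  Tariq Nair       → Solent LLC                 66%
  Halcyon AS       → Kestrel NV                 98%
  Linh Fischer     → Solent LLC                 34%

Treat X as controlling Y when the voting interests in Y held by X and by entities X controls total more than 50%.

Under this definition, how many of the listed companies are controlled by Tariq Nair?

3

Tariq holds 66% of Solent, so Tariq controls Solent.
Tariq holds 97% of Greywick, so Tariq controls Greywick.
Greywick and Solent together hold 12% + 75% = 87% of Juniper, so Tariq controls Juniper.
No other company's threshold is met.
Tariq controls 3 companies.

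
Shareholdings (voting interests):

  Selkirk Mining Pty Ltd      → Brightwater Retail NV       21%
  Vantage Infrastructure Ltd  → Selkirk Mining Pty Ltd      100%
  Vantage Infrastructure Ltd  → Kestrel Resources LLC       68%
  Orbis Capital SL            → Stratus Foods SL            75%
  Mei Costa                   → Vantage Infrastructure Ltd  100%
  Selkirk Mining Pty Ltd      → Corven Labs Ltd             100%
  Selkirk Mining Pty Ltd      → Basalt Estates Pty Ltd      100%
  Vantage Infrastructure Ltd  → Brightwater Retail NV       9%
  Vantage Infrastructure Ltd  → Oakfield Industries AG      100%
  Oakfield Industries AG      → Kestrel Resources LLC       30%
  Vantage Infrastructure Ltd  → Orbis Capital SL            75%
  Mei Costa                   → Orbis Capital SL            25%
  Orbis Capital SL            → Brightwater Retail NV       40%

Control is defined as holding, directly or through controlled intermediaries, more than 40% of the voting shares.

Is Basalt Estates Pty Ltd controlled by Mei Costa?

Mei holds 100% of Vantage, so Mei controls Vantage.
Vantage holds 100% of Selkirk, so Mei controls Selkirk.
Selkirk holds 100% of Basalt, so Mei controls Basalt.

Yes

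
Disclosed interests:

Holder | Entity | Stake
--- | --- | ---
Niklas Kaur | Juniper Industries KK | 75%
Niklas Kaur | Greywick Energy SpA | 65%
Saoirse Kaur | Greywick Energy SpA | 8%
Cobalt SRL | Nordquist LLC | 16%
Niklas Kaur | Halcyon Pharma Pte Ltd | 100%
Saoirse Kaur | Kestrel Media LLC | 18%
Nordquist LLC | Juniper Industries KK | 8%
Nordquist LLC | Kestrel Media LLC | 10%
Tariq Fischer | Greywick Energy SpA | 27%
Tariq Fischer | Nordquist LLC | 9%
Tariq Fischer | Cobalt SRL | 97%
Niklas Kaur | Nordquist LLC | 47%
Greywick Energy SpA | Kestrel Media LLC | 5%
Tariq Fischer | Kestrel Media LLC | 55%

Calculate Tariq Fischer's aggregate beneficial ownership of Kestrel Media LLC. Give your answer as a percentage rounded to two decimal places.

58.80%

Tariq reaches Kestrel along 4 paths.
Direct stake: 55% = 55%.
Via Greywick: 27% × 5% = 1.35%.
Via Nordquist: 9% × 10% = 0.9%.
Via Cobalt → Nordquist: 97% × 16% × 10% = 1.552%.
Total: 55% + 1.35% + 0.9% + 1.552% = 58.802%.
Rounded: 58.80%.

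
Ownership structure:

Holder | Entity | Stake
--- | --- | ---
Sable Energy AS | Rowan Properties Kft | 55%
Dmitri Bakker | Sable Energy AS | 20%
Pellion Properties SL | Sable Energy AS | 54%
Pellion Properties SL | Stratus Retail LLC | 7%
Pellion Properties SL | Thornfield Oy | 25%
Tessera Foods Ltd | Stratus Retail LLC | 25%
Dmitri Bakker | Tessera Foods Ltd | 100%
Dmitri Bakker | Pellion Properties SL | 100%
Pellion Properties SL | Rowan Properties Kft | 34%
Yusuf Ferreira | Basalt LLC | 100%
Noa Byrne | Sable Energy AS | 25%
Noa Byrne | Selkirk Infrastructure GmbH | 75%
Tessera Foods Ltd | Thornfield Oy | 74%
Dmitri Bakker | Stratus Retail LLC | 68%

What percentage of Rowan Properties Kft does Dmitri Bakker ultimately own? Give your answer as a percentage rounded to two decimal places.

Dmitri reaches Rowan along 3 paths.
Via Pellion → Sable: 100% × 54% × 55% = 29.7%.
Via Sable: 20% × 55% = 11%.
Via Pellion: 100% × 34% = 34%.
Total: 29.7% + 11% + 34% = 74.7%.
Rounded: 74.70%.

74.70%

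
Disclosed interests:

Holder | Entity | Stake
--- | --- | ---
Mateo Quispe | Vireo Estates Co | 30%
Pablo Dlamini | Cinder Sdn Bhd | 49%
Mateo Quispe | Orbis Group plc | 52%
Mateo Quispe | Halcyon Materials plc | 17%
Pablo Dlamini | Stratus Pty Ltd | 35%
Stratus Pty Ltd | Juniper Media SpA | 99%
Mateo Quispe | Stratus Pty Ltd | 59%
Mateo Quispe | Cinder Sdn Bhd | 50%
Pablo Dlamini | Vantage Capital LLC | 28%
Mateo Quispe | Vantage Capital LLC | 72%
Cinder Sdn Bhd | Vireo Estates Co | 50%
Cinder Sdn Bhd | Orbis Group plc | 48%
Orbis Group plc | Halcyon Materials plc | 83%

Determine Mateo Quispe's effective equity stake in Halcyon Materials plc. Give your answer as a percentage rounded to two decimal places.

80.08%

Mateo reaches Halcyon along 3 paths.
Direct stake: 17% = 17%.
Via Cinder → Orbis: 50% × 48% × 83% = 19.92%.
Via Orbis: 52% × 83% = 43.16%.
Total: 17% + 19.92% + 43.16% = 80.08%.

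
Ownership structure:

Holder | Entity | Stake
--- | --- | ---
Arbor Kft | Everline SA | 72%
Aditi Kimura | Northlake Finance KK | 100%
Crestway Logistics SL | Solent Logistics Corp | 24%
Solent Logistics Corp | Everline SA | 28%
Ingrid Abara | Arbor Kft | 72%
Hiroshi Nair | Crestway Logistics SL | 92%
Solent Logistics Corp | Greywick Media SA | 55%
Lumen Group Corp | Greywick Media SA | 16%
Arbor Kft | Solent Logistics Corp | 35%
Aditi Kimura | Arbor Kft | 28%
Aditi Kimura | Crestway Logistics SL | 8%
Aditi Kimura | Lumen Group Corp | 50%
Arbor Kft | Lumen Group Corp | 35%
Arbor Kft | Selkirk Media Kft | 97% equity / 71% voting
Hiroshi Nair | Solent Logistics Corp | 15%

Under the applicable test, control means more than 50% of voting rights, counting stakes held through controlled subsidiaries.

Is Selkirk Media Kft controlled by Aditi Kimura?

Aditi holds 100% of Northlake, so Aditi controls Northlake.
Neither Aditi nor any entity Aditi controls holds any voting interest in Selkirk.
So Aditi does not control Selkirk.

No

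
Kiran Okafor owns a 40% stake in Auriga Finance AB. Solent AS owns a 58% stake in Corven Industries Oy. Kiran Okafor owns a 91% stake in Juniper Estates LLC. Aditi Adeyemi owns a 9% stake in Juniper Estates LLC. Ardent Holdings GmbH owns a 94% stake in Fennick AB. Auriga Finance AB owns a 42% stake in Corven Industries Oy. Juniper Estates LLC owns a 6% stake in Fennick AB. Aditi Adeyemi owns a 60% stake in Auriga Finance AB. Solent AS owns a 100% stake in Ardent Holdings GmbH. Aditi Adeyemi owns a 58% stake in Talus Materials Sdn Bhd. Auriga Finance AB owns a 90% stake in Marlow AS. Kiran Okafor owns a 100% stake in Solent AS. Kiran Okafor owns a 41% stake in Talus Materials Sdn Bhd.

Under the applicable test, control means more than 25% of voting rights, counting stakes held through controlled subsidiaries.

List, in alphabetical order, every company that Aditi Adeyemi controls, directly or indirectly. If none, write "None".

Auriga Finance AB, Corven Industries Oy, Marlow AS, Talus Materials Sdn Bhd

Aditi holds 60% of Auriga, so Aditi controls Auriga.
Auriga holds 90% of Marlow, so Aditi controls Marlow.
Auriga holds 42% of Corven, so Aditi controls Corven.
Aditi holds 58% of Talus, so Aditi controls Talus.
No other company's threshold is met.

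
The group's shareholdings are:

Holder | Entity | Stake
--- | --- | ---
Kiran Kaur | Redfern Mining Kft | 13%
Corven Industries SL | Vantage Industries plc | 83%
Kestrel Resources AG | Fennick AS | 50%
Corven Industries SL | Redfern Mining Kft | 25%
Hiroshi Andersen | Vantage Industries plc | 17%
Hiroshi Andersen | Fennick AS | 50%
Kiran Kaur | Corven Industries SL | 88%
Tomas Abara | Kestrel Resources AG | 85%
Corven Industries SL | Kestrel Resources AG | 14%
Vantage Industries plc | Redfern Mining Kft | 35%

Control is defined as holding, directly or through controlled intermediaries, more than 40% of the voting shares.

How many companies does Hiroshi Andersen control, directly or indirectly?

1

Hiroshi holds 50% of Fennick, so Hiroshi controls Fennick.
No other company's threshold is met.
Hiroshi controls 1 company.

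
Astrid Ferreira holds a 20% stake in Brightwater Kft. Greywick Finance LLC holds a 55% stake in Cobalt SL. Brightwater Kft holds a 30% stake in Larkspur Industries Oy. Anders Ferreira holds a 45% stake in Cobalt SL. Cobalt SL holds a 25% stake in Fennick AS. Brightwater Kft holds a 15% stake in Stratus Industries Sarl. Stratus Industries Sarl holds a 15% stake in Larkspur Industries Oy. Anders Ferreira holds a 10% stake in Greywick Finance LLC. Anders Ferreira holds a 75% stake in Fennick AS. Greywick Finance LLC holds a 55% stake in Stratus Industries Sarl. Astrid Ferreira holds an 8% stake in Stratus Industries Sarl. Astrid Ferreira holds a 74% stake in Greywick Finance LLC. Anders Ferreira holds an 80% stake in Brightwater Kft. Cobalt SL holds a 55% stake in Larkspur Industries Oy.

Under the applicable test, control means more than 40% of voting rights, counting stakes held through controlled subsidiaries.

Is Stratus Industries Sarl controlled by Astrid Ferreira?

Yes

Astrid holds 74% of Greywick, so Astrid controls Greywick.
Greywick and Astrid together hold 55% + 8% = 63% of Stratus, so Astrid controls Stratus.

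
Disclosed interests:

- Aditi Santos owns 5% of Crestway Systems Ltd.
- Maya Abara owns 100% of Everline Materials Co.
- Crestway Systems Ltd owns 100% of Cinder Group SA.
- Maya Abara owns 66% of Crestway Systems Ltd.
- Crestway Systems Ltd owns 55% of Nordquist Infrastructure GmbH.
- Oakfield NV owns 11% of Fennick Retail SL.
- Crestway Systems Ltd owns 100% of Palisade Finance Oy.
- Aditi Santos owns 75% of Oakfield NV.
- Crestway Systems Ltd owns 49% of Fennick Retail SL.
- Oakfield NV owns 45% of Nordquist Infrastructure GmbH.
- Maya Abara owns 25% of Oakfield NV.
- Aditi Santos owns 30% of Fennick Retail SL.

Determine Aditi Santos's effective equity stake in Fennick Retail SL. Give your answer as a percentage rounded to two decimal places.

Aditi reaches Fennick along 3 paths.
Direct stake: 30% = 30%.
Via Oakfield: 75% × 11% = 8.25%.
Via Crestway: 5% × 49% = 2.45%.
Total: 30% + 8.25% + 2.45% = 40.7%.
Rounded: 40.70%.

40.70%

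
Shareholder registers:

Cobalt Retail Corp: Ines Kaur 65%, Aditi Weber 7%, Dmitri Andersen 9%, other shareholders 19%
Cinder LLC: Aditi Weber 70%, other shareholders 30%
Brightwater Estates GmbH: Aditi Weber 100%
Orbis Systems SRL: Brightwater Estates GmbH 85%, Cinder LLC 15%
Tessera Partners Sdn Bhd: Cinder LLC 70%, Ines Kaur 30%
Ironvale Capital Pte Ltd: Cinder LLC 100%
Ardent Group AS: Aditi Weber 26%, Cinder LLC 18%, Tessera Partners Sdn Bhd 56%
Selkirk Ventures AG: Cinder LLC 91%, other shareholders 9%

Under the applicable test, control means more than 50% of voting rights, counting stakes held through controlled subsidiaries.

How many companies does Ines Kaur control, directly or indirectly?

1

Ines holds 65% of Cobalt, so Ines controls Cobalt.
No other company's threshold is met.
Ines controls 1 company.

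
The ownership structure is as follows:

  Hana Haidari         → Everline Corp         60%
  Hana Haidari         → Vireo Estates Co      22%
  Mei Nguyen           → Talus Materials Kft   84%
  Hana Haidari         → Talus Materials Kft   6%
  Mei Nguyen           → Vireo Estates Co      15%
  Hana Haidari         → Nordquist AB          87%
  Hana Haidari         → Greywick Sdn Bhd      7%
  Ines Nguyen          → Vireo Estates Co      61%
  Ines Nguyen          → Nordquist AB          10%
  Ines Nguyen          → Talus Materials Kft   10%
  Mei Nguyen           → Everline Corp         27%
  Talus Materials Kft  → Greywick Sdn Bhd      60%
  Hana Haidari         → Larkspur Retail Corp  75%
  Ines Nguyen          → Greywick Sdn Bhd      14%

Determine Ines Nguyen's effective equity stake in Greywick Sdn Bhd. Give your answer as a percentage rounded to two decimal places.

20.00%

Ines reaches Greywick along 2 paths.
Direct stake: 14% = 14%.
Via Talus: 10% × 60% = 6%.
Total: 14% + 6% = 20%.
Rounded: 20.00%.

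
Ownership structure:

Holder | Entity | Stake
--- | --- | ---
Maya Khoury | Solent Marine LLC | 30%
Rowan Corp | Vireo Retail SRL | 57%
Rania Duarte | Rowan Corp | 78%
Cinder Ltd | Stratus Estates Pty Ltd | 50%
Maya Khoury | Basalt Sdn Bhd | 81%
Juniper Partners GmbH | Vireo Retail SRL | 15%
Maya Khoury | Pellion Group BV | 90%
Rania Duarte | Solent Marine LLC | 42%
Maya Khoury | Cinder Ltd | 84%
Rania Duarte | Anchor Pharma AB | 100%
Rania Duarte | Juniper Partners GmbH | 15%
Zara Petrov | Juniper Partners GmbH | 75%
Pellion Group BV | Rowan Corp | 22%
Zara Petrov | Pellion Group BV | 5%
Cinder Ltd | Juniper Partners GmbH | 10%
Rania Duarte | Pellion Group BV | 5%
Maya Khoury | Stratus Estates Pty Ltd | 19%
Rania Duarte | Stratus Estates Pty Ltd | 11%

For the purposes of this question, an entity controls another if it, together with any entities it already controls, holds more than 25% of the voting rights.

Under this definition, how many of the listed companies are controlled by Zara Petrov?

1

Zara holds 75% of Juniper, so Zara controls Juniper.
No other company's threshold is met.
Zara controls 1 company.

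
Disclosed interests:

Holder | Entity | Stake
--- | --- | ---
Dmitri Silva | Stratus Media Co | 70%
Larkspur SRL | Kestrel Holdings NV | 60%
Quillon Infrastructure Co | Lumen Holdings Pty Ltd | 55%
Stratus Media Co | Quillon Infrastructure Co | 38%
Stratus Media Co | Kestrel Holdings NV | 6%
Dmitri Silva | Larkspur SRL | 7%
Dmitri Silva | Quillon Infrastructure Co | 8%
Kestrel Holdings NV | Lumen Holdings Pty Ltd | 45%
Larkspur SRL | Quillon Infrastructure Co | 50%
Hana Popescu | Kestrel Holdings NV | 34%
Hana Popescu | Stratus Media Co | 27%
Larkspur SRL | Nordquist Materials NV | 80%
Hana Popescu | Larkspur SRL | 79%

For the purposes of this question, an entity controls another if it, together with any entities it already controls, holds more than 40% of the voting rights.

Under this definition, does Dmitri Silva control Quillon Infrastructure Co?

Yes

Dmitri holds 70% of Stratus, so Dmitri controls Stratus.
Stratus and Dmitri together hold 38% + 8% = 46% of Quillon, so Dmitri controls Quillon.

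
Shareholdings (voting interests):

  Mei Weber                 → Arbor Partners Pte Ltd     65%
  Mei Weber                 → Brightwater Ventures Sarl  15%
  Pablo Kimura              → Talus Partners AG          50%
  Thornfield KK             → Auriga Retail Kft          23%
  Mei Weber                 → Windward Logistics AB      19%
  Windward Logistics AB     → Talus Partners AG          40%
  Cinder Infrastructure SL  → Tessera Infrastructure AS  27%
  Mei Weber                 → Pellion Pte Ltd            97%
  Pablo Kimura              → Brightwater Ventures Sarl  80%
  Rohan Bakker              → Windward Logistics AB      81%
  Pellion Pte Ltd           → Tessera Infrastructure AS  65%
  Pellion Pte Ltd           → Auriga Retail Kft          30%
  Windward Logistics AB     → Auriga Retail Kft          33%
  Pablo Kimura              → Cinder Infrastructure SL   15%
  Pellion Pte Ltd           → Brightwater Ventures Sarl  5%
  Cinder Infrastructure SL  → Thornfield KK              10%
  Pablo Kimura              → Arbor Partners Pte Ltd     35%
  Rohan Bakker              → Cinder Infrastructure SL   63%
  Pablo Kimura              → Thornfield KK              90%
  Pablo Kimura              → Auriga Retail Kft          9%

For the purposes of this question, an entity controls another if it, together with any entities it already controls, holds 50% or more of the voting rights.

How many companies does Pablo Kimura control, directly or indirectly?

Pablo holds 90% of Thornfield, so Pablo controls Thornfield.
Pablo holds 50% of Talus, so Pablo controls Talus.
Pablo holds 80% of Brightwater, so Pablo controls Brightwater.
No other company's threshold is met.
Pablo controls 3 companies.

3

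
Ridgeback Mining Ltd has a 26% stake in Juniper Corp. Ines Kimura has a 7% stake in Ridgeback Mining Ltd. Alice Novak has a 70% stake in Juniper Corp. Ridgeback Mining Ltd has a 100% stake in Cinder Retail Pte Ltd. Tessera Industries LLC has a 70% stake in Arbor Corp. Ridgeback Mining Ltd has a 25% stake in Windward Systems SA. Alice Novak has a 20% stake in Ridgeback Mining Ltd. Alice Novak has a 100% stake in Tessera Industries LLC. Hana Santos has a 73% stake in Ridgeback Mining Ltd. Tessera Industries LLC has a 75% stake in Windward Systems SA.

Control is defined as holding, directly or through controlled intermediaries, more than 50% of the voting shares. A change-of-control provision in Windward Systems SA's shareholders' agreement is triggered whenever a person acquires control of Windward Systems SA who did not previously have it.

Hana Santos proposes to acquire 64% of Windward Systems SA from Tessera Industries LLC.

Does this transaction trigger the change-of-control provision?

Yes

The purchase adds only to Hana's holdings (Tessera's stake shrinks), so Hana is the only person who could newly come to control Windward.
Hana holds 73% of Ridgeback, so Hana controls Ridgeback.
Ridgeback holds 100% of Cinder, so Hana controls Cinder.
In Windward, Hana's side holds only 25%, not > 50%.
So before the transaction, Hana does not control Windward.
After the purchase, Hana holds 64% of Windward directly, and Tessera's stake falls to 11%.
Ridgeback and Hana together hold 25% + 64% = 89% of Windward, so Hana controls Windward.
Hana did not control Windward before and does after, so the clause is triggered.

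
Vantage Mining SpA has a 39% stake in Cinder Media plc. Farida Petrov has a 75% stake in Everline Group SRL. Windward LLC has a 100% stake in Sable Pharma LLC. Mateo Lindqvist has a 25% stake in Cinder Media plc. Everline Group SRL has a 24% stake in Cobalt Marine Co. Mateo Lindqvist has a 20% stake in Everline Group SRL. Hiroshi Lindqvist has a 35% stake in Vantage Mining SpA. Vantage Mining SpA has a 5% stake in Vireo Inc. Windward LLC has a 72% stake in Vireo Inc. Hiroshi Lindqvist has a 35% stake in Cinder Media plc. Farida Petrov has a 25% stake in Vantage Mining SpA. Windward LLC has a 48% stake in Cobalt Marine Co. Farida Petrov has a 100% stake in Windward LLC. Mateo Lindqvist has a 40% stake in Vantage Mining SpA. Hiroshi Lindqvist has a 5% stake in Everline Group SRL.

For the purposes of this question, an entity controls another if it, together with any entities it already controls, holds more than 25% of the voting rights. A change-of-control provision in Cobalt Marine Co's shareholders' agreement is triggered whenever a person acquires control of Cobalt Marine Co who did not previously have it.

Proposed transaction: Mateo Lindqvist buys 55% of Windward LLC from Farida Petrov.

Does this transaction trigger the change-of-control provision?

The purchase adds only to Mateo's holdings (Farida's stake shrinks), so Mateo is the only person who could newly come to control Cobalt.
Mateo holds 40% of Vantage, so Mateo controls Vantage.
Mateo and Vantage together hold 25% + 39% = 64% of Cinder, so Mateo controls Cinder.
Neither Mateo nor any entity Mateo controls holds any voting interest in Cobalt.
So before the transaction, Mateo does not control Cobalt.
After the purchase, Mateo holds 55% of Windward directly, and Farida's stake falls to 45%.
Mateo holds 55% of Windward, so Mateo controls Windward.
Windward holds 48% of Cobalt, so Mateo controls Cobalt.
Mateo did not control Cobalt before and does after, so the clause is triggered.

Yes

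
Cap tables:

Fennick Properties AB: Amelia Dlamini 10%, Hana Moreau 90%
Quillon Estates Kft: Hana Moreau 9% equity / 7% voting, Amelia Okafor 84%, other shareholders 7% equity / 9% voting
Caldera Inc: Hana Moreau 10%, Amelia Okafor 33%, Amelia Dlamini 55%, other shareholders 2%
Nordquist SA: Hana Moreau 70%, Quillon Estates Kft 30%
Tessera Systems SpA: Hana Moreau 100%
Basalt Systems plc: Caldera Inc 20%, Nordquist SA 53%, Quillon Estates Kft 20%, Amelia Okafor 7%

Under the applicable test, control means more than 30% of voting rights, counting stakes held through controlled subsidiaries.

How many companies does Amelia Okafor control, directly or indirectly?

3

Amelia Okafor holds 84% of Quillon, so Amelia Okafor controls Quillon.
Amelia Okafor holds 33% of Caldera, so Amelia Okafor controls Caldera.
Caldera and Quillon and Amelia Okafor together hold 20% + 20% + 7% = 47% of Basalt, so Amelia Okafor controls Basalt.
No other company's threshold is met.
Amelia Okafor controls 3 companies.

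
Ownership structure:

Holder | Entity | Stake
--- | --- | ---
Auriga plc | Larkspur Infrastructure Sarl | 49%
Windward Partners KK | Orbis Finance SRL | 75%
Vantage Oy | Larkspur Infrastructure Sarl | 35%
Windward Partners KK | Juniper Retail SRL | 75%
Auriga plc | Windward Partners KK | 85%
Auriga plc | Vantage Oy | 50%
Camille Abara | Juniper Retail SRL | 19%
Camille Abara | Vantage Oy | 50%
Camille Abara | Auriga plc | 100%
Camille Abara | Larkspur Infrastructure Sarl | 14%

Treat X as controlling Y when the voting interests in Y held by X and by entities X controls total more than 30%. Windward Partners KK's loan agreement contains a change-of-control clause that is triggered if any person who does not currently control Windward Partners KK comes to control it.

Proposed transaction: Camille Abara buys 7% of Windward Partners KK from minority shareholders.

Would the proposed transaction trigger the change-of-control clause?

The purchase changes only Camille's holdings, so Camille is the only person who could newly come to control Windward.
Camille holds 100% of Auriga, so Camille controls Auriga.
Auriga holds 85% of Windward, so Camille controls Windward.
So Camille already controls Windward before the transaction.
After the purchase, Camille holds 7% of Windward directly.
Camille controlled Windward already, so this is not a new person acquiring control; every other person's position is unchanged or reduced.
No new person acquires control, so the clause is not triggered.

No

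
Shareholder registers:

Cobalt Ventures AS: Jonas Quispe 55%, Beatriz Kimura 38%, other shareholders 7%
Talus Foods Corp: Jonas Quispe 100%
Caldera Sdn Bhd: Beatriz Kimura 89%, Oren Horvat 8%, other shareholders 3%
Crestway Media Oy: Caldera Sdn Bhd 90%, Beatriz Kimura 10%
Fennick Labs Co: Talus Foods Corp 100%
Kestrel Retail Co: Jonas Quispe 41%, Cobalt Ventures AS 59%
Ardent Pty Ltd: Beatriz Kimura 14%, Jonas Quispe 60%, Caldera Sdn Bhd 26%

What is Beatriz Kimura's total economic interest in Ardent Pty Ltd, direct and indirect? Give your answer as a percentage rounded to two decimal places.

37.14%

Beatriz reaches Ardent along 2 paths.
Direct stake: 14% = 14%.
Via Caldera: 89% × 26% = 23.14%.
Total: 14% + 23.14% = 37.14%.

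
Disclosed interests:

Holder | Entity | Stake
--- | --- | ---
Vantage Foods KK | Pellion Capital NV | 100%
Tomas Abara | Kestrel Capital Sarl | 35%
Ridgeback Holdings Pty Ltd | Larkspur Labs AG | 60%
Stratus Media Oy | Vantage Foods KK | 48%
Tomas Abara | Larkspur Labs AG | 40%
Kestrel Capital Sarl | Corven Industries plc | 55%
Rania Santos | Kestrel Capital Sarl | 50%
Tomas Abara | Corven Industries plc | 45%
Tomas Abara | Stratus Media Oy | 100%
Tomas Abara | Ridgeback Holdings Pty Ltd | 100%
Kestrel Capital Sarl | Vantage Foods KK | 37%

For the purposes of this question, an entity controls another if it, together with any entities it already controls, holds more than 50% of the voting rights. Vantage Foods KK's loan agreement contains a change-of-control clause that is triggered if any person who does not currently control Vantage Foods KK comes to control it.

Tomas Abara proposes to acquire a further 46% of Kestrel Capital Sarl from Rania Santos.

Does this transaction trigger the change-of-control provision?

The purchase adds only to Tomas's holdings (Rania's stake shrinks), so Tomas is the only person who could newly come to control Vantage.
Tomas holds 100% of Ridgeback, so Tomas controls Ridgeback.
Tomas holds 100% of Stratus, so Tomas controls Stratus.
Ridgeback and Tomas together hold 60% + 40% = 100% of Larkspur, so Tomas controls Larkspur.
In Vantage, Tomas's side holds only 48%, not > 50%.
So before the transaction, Tomas does not control Vantage.
After the purchase, Tomas's direct stake in Kestrel rises to 35% + 46% = 81%, and Rania's stake falls to 4%.
Tomas holds 81% of Kestrel, so Tomas controls Kestrel.
Stratus and Kestrel together hold 48% + 37% = 85% of Vantage, so Tomas controls Vantage.
Tomas did not control Vantage before and does after, so the clause is triggered.

Yes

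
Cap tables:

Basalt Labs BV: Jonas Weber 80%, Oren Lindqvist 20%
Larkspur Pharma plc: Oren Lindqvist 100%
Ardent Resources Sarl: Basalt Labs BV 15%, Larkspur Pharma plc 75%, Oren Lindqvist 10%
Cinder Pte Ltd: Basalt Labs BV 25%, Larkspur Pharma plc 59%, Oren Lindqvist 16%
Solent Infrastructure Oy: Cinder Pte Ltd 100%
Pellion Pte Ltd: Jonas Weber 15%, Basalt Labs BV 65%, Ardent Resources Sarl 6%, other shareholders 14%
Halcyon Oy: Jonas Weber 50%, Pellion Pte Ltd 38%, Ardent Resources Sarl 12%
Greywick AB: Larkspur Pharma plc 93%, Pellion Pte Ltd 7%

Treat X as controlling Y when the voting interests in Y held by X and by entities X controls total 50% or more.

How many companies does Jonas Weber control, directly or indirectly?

3

Jonas holds 80% of Basalt, so Jonas controls Basalt.
Jonas and Basalt together hold 15% + 65% = 80% of Pellion, so Jonas controls Pellion.
Jonas and Pellion together hold 50% + 38% = 88% of Halcyon, so Jonas controls Halcyon.
No other company's threshold is met.
Jonas controls 3 companies.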